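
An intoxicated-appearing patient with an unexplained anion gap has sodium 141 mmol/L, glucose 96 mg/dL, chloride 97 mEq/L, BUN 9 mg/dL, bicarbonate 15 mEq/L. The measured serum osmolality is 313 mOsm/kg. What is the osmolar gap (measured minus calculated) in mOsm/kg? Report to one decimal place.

22.5 mOsm/kg

Calculated osmolality = 2·Na + glucose/18 + BUN/2.8
= 2·141 + 96/18 + 9/2.8
= 282 + 5.33 + 3.21
= 290.54 mOsm/kg ≈ 290.5 mOsm/kg
Osmolar gap = measured − calculated = 313 − 290.5 = 22.5 mOsm/kg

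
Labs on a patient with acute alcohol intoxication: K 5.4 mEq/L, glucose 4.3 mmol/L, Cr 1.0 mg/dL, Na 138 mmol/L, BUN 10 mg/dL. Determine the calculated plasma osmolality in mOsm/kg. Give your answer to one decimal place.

283.9 mOsm/kg

Calculated osmolality = 2·Na + glucose + BUN/2.8
= 2·138 + 4.3 + 10/2.8
= 276 + 4.30 + 3.57
= 283.87 mOsm/kg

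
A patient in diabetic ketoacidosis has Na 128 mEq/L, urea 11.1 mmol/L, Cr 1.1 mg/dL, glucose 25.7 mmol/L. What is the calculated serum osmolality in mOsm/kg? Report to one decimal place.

292.8 mOsm/kg

Calculated osmolality = 2·Na + glucose + urea
= 2·128 + 25.7 + 11.1
= 256 + 25.70 + 11.10
= 292.8 mOsm/kg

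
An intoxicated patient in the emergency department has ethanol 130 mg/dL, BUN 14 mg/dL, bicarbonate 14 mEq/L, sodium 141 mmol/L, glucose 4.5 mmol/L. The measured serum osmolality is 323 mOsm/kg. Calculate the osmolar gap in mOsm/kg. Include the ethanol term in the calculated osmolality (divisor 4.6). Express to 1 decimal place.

3.2 mOsm/kg

Calculated osmolality = 2·Na + glucose + BUN/2.8 + ethanol/4.6
= 2·141 + 4.5 + 14/2.8 + 130/4.6
= 282 + 4.50 + 5 + 28.26
= 319.76 mOsm/kg ≈ 319.8 mOsm/kg
Osmolar gap = measured − calculated = 323 − 319.8 = 3.2 mOsm/kg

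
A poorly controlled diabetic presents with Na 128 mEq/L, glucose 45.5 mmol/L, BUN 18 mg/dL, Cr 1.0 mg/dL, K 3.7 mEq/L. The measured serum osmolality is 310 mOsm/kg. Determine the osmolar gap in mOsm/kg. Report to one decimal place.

2.1 mOsm/kg

Calculated osmolality = 2·Na + glucose + BUN/2.8
= 2·128 + 45.5 + 18/2.8
= 256 + 45.50 + 6.43
= 307.93 mOsm/kg ≈ 307.9 mOsm/kg
Osmolar gap = measured − calculated = 310 − 307.9 = 2.1 mOsm/kg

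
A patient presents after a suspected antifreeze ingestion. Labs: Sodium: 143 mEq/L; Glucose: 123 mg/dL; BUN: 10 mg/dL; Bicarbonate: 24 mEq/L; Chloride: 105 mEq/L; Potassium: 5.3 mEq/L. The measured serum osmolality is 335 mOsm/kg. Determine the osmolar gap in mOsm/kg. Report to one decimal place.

38.6 mOsm/kg

Calculated osmolality = 2·Na + glucose/18 + BUN/2.8
= 2·143 + 123/18 + 10/2.8
= 286 + 6.83 + 3.57
= 296.4 mOsm/kg ≈ 296.4 mOsm/kg
Osmolar gap = measured − calculated = 335 − 296.4 = 38.6 mOsm/kg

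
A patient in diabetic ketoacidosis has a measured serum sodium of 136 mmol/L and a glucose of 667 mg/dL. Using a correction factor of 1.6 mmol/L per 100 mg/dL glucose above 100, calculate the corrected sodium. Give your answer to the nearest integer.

145 mmol/L

Corrected Na = measured Na + 1.6 · (glucose − 100)/100
= 136 + 1.6 · (667 − 100)/100
= 136 + 9.1
= 145.1 mmol/L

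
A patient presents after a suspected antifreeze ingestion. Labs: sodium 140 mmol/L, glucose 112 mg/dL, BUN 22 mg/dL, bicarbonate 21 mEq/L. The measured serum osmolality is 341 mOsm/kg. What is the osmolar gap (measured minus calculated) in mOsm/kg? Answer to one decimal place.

Calculated osmolality = 2·Na + glucose/18 + BUN/2.8
= 2·140 + 112/18 + 22/2.8
= 280 + 6.22 + 7.86
= 294.08 mOsm/kg ≈ 294.1 mOsm/kg
Osmolar gap = measured − calculated = 341 − 294.1 = 46.9 mOsm/kg

46.9 mOsm/kg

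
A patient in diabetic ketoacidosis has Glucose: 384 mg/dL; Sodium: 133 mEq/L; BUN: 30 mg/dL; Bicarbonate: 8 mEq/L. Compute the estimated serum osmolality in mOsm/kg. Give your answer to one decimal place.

298.0 mOsm/kg

Calculated osmolality = 2·Na + glucose/18 + BUN/2.8
= 2·133 + 384/18 + 30/2.8
= 266 + 21.33 + 10.71
= 298.04 mOsm/kg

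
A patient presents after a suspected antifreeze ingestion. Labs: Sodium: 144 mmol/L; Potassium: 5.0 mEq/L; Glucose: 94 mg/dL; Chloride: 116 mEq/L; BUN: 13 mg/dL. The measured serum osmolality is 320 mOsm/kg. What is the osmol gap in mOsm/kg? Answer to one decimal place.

22.1 mOsm/kg

Calculated osmolality = 2·Na + glucose/18 + BUN/2.8
= 2·144 + 94/18 + 13/2.8
= 288 + 5.22 + 4.64
= 297.86 mOsm/kg ≈ 297.9 mOsm/kg
Osmolar gap = measured − calculated = 320 − 297.9 = 22.1 mOsm/kg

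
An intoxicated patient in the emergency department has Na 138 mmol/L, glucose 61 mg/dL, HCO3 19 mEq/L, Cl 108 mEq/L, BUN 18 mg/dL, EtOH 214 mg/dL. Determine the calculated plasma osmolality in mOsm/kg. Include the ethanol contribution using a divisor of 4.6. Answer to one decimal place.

Calculated osmolality = 2·Na + glucose/18 + BUN/2.8 + ethanol/4.6
= 2·138 + 61/18 + 18/2.8 + 214/4.6
= 276 + 3.39 + 6.43 + 46.52
= 332.34 mOsm/kg

332.3 mOsm/kg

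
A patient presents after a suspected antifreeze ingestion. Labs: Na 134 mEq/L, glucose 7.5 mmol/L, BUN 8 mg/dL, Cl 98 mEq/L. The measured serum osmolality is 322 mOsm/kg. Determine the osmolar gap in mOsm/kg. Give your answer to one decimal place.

Calculated osmolality = 2·Na + glucose + BUN/2.8
= 2·134 + 7.5 + 8/2.8
= 268 + 7.50 + 2.86
= 278.36 mOsm/kg ≈ 278.4 mOsm/kg
Osmolar gap = measured − calculated = 322 − 278.4 = 43.6 mOsm/kg

43.6 mOsm/kg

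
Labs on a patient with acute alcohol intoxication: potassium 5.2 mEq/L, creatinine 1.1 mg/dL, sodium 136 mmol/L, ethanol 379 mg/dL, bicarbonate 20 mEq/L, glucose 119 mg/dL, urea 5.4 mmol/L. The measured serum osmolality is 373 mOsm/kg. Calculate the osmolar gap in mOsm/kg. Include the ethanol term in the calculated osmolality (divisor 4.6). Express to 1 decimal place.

6.6 mOsm/kg

Calculated osmolality = 2·Na + glucose/18 + urea + ethanol/4.6
= 2·136 + 119/18 + 5.4 + 379/4.6
= 272 + 6.61 + 5.40 + 82.39
= 366.4 mOsm/kg ≈ 366.4 mOsm/kg
Osmolar gap = measured − calculated = 373 − 366.4 = 6.6 mOsm/kg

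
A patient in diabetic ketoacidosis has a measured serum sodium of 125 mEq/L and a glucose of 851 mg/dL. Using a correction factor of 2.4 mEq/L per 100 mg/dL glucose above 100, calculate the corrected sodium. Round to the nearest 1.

143 mEq/L

Corrected Na = measured Na + 2.4 · (glucose − 100)/100
= 125 + 2.4 · (851 − 100)/100
= 125 + 18
= 143 mEq/L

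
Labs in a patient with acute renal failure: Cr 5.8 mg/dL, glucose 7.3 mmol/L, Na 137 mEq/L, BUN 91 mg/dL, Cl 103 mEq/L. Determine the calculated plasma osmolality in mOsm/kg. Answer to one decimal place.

313.8 mOsm/kg

Calculated osmolality = 2·Na + glucose + BUN/2.8
= 2·137 + 7.3 + 91/2.8
= 274 + 7.30 + 32.50
= 313.8 mOsm/kg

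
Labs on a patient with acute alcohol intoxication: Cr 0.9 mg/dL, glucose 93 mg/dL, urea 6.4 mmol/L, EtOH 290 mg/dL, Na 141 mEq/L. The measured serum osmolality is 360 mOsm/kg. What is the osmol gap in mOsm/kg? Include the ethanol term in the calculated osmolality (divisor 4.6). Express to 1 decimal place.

3.4 mOsm/kg

Calculated osmolality = 2·Na + glucose/18 + urea + ethanol/4.6
= 2·141 + 93/18 + 6.4 + 290/4.6
= 282 + 5.17 + 6.40 + 63.04
= 356.61 mOsm/kg ≈ 356.6 mOsm/kg
Osmolar gap = measured − calculated = 360 − 356.6 = 3.4 mOsm/kg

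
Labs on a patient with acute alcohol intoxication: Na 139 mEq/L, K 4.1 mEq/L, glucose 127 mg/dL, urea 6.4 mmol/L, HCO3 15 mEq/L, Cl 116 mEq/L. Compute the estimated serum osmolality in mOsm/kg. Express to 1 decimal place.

291.5 mOsm/kg

Calculated osmolality = 2·Na + glucose/18 + urea
= 2·139 + 127/18 + 6.4
= 278 + 7.06 + 6.40
= 291.46 mOsm/kg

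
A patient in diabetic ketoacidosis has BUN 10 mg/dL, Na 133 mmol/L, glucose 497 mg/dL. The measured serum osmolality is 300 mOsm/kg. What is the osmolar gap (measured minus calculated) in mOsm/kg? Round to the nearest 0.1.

Calculated osmolality = 2·Na + glucose/18 + BUN/2.8
= 2·133 + 497/18 + 10/2.8
= 266 + 27.61 + 3.57
= 297.18 mOsm/kg ≈ 297.2 mOsm/kg
Osmolar gap = measured − calculated = 300 − 297.2 = 2.8 mOsm/kg

2.8 mOsm/kg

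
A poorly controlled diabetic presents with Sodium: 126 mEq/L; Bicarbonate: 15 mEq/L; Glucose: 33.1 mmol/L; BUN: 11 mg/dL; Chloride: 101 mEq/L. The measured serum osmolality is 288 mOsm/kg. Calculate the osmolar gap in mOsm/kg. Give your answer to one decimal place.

-1.0 mOsm/kg

Calculated osmolality = 2·Na + glucose + BUN/2.8
= 2·126 + 33.1 + 11/2.8
= 252 + 33.10 + 3.93
= 289.03 mOsm/kg ≈ 289.0 mOsm/kg
Osmolar gap = measured − calculated = 288 − 289.0 = -1.0 mOsm/kg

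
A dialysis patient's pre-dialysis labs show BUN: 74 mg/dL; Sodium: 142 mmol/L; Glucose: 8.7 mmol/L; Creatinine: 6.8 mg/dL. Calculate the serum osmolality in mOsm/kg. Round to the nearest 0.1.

Calculated osmolality = 2·Na + glucose + BUN/2.8
= 2·142 + 8.7 + 74/2.8
= 284 + 8.70 + 26.43
= 319.13 mOsm/kg

319.1 mOsm/kg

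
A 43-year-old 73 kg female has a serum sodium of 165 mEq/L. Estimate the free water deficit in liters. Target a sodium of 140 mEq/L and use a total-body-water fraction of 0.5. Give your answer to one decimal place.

TBW = 0.5 · 73 = 36.5 L
Free water deficit = TBW · (Na/140 − 1)
= 36.5 · (165/140 − 1)
= 36.5 · 0.1786
= 6.52 L

6.5 L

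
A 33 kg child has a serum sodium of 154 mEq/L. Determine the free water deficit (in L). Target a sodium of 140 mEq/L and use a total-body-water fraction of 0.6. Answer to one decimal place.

2.0 L

TBW = 0.6 · 33 = 19.8 L
Free water deficit = TBW · (Na/140 − 1)
= 19.8 · (154/140 − 1)
= 19.8 · 0.1
= 1.98 L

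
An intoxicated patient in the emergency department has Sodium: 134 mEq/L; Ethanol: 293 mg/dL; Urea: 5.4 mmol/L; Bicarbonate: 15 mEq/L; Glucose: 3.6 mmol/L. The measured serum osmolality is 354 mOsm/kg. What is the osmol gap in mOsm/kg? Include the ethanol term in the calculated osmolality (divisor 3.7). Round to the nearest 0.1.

Calculated osmolality = 2·Na + glucose + urea + ethanol/3.7
= 2·134 + 3.6 + 5.4 + 293/3.7
= 268 + 3.60 + 5.40 + 79.19
= 356.19 mOsm/kg ≈ 356.2 mOsm/kg
Osmolar gap = measured − calculated = 354 − 356.2 = -2.2 mOsm/kg

-2.2 mOsm/kg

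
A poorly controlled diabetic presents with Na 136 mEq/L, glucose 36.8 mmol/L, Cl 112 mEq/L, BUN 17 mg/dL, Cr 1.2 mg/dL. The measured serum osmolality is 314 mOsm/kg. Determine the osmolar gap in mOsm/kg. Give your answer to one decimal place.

-0.9 mOsm/kg

Calculated osmolality = 2·Na + glucose + BUN/2.8
= 2·136 + 36.8 + 17/2.8
= 272 + 36.80 + 6.07
= 314.87 mOsm/kg ≈ 314.9 mOsm/kg
Osmolar gap = measured − calculated = 314 − 314.9 = -0.9 mOsm/kg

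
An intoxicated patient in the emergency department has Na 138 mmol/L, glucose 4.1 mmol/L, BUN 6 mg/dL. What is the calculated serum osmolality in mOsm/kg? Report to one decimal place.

Calculated osmolality = 2·Na + glucose + BUN/2.8
= 2·138 + 4.1 + 6/2.8
= 276 + 4.10 + 2.14
= 282.24 mOsm/kg

282.2 mOsm/kg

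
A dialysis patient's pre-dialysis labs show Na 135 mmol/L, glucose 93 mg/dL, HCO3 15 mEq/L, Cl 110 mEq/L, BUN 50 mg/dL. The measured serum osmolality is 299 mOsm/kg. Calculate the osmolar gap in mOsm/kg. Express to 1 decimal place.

6.0 mOsm/kg

Calculated osmolality = 2·Na + glucose/18 + BUN/2.8
= 2·135 + 93/18 + 50/2.8
= 270 + 5.17 + 17.86
= 293.03 mOsm/kg ≈ 293.0 mOsm/kg
Osmolar gap = measured − calculated = 299 − 293.0 = 6.0 mOsm/kg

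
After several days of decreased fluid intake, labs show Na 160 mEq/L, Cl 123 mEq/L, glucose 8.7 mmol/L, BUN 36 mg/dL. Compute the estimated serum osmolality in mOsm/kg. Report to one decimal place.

Calculated osmolality = 2·Na + glucose + BUN/2.8
= 2·160 + 8.7 + 36/2.8
= 320 + 8.70 + 12.86
= 341.56 mOsm/kg

341.6 mOsm/kg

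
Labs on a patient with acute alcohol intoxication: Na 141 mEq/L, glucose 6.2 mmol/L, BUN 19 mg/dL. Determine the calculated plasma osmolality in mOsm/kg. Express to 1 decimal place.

295.0 mOsm/kg

Calculated osmolality = 2·Na + glucose + BUN/2.8
= 2·141 + 6.2 + 19/2.8
= 282 + 6.20 + 6.79
= 294.99 mOsm/kg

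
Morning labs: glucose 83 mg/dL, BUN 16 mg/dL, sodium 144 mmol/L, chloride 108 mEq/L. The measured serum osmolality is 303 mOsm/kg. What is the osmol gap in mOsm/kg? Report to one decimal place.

4.7 mOsm/kg

Calculated osmolality = 2·Na + glucose/18 + BUN/2.8
= 2·144 + 83/18 + 16/2.8
= 288 + 4.61 + 5.71
= 298.32 mOsm/kg ≈ 298.3 mOsm/kg
Osmolar gap = measured − calculated = 303 − 298.3 = 4.7 mOsm/kg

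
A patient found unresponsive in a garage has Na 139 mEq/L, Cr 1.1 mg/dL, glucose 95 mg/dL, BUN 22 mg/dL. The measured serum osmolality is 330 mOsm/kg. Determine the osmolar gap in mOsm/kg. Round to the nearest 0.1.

38.9 mOsm/kg

Calculated osmolality = 2·Na + glucose/18 + BUN/2.8
= 2·139 + 95/18 + 22/2.8
= 278 + 5.28 + 7.86
= 291.14 mOsm/kg ≈ 291.1 mOsm/kg
Osmolar gap = measured − calculated = 330 − 291.1 = 38.9 mOsm/kg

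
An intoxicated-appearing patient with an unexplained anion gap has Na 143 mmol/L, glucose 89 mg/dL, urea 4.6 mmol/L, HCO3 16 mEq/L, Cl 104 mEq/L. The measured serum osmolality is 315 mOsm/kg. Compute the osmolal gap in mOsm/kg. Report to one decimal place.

Calculated osmolality = 2·Na + glucose/18 + urea
= 2·143 + 89/18 + 4.6
= 286 + 4.94 + 4.60
= 295.54 mOsm/kg ≈ 295.5 mOsm/kg
Osmolar gap = measured − calculated = 315 − 295.5 = 19.5 mOsm/kg

19.5 mOsm/kg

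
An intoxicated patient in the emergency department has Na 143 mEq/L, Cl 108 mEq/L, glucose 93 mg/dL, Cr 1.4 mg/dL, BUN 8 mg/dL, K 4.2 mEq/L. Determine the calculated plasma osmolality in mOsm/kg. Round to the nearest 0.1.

294.0 mOsm/kg

Calculated osmolality = 2·Na + glucose/18 + BUN/2.8
= 2·143 + 93/18 + 8/2.8
= 286 + 5.17 + 2.86
= 294.03 mOsm/kg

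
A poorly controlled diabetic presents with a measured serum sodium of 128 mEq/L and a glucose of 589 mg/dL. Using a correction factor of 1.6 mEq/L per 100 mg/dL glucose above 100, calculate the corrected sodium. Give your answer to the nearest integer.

Corrected Na = measured Na + 1.6 · (glucose − 100)/100
= 128 + 1.6 · (589 − 100)/100
= 128 + 7.8
= 135.8 mEq/L

136 mEq/L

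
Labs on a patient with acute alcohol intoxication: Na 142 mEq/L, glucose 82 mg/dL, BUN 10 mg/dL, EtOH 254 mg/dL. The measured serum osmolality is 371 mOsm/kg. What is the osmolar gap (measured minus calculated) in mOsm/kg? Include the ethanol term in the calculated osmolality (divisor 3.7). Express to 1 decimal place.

10.2 mOsm/kg

Calculated osmolality = 2·Na + glucose/18 + BUN/2.8 + ethanol/3.7
= 2·142 + 82/18 + 10/2.8 + 254/3.7
= 284 + 4.56 + 3.57 + 68.65
= 360.78 mOsm/kg ≈ 360.8 mOsm/kg
Osmolar gap = measured − calculated = 371 − 360.8 = 10.2 mOsm/kg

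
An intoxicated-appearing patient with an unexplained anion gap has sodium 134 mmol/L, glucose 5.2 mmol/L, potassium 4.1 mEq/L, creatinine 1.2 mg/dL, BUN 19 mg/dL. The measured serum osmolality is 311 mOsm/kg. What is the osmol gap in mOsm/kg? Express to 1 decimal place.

Calculated osmolality = 2·Na + glucose + BUN/2.8
= 2·134 + 5.2 + 19/2.8
= 268 + 5.20 + 6.79
= 279.99 mOsm/kg ≈ 280.0 mOsm/kg
Osmolar gap = measured − calculated = 311 − 280.0 = 31.0 mOsm/kg

31.0 mOsm/kg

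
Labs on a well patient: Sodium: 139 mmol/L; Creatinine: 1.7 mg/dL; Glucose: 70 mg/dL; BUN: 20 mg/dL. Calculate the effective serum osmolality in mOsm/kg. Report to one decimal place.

Effective osmolality excludes urea (freely permeant across cell membranes):
2·Na + glucose/18
= 2·139 + 70/18
= 278 + 3.89
= 281.89 mOsm/kg

281.9 mOsm/kg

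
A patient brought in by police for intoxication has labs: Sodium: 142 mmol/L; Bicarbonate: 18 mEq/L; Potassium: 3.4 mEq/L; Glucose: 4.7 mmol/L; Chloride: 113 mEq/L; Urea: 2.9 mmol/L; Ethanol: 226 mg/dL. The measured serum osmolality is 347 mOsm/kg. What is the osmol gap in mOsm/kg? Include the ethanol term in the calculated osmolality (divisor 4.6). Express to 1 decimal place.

6.3 mOsm/kg

Calculated osmolality = 2·Na + glucose + urea + ethanol/4.6
= 2·142 + 4.7 + 2.9 + 226/4.6
= 284 + 4.70 + 2.90 + 49.13
= 340.73 mOsm/kg ≈ 340.7 mOsm/kg
Osmolar gap = measured − calculated = 347 − 340.7 = 6.3 mOsm/kg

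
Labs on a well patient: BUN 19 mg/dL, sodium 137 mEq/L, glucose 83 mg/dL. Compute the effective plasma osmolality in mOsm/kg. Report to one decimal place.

278.6 mOsm/kg

Effective osmolality excludes urea (freely permeant across cell membranes):
2·Na + glucose/18
= 2·137 + 83/18
= 274 + 4.61
= 278.61 mOsm/kg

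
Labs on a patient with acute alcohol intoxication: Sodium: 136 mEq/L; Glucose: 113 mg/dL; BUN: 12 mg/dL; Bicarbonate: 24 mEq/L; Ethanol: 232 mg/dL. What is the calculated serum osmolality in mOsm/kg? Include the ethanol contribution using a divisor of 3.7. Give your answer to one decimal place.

Calculated osmolality = 2·Na + glucose/18 + BUN/2.8 + ethanol/3.7
= 2·136 + 113/18 + 12/2.8 + 232/3.7
= 272 + 6.28 + 4.29 + 62.70
= 345.27 mOsm/kg

345.3 mOsm/kg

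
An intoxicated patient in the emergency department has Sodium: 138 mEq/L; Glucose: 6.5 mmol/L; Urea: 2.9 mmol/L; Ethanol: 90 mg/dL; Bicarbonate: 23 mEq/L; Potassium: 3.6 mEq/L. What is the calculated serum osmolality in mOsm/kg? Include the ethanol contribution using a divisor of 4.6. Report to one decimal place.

305.0 mOsm/kg

Calculated osmolality = 2·Na + glucose + urea + ethanol/4.6
= 2·138 + 6.5 + 2.9 + 90/4.6
= 276 + 6.50 + 2.90 + 19.57
= 304.97 mOsm/kg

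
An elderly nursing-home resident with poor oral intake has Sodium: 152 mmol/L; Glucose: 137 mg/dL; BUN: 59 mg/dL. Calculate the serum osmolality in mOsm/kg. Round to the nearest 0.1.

Calculated osmolality = 2·Na + glucose/18 + BUN/2.8
= 2·152 + 137/18 + 59/2.8
= 304 + 7.61 + 21.07
= 332.68 mOsm/kg

332.7 mOsm/kg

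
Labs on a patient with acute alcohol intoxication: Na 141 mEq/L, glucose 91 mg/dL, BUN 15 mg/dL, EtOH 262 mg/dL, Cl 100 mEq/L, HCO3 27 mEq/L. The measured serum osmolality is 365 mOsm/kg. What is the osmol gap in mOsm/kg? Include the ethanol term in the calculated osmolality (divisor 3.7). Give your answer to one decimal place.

Calculated osmolality = 2·Na + glucose/18 + BUN/2.8 + ethanol/3.7
= 2·141 + 91/18 + 15/2.8 + 262/3.7
= 282 + 5.06 + 5.36 + 70.81
= 363.23 mOsm/kg ≈ 363.2 mOsm/kg
Osmolar gap = measured − calculated = 365 − 363.2 = 1.8 mOsm/kg

1.8 mOsm/kg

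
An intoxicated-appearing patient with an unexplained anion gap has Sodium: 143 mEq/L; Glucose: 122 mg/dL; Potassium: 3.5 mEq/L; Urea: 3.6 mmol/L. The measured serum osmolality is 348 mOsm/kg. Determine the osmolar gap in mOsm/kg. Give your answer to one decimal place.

51.6 mOsm/kg

Calculated osmolality = 2·Na + glucose/18 + urea
= 2·143 + 122/18 + 3.6
= 286 + 6.78 + 3.60
= 296.38 mOsm/kg ≈ 296.4 mOsm/kg
Osmolar gap = measured − calculated = 348 − 296.4 = 51.6 mOsm/kg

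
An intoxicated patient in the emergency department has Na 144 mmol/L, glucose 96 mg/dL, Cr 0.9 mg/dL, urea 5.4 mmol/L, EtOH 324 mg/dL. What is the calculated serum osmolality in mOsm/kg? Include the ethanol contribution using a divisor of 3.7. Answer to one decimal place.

Calculated osmolality = 2·Na + glucose/18 + urea + ethanol/3.7
= 2·144 + 96/18 + 5.4 + 324/3.7
= 288 + 5.33 + 5.40 + 87.57
= 386.3 mOsm/kg

386.3 mOsm/kg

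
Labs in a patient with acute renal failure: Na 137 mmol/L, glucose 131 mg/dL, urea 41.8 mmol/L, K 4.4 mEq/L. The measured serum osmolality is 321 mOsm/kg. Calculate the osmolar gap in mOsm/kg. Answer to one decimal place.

Calculated osmolality = 2·Na + glucose/18 + urea
= 2·137 + 131/18 + 41.8
= 274 + 7.28 + 41.80
= 323.08 mOsm/kg ≈ 323.1 mOsm/kg
Osmolar gap = measured − calculated = 321 − 323.1 = -2.1 mOsm/kg

-2.1 mOsm/kg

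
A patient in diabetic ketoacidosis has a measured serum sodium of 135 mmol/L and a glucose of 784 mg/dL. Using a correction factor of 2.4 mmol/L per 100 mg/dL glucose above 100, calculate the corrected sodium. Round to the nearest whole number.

Corrected Na = measured Na + 2.4 · (glucose − 100)/100
= 135 + 2.4 · (784 − 100)/100
= 135 + 16.4
= 151.4 mmol/L

151 mmol/L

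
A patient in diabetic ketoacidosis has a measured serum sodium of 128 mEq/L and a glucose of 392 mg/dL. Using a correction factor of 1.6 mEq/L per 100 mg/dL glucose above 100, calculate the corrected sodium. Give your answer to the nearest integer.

133 mEq/L

Corrected Na = measured Na + 1.6 · (glucose − 100)/100
= 128 + 1.6 · (392 − 100)/100
= 128 + 4.7
= 132.7 mEq/L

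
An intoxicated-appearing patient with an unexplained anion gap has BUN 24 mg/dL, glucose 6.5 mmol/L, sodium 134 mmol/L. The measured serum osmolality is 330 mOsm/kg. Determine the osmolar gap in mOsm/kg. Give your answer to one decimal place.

46.9 mOsm/kg

Calculated osmolality = 2·Na + glucose + BUN/2.8
= 2·134 + 6.5 + 24/2.8
= 268 + 6.50 + 8.57
= 283.07 mOsm/kg ≈ 283.1 mOsm/kg
Osmolar gap = measured − calculated = 330 − 283.1 = 46.9 mOsm/kg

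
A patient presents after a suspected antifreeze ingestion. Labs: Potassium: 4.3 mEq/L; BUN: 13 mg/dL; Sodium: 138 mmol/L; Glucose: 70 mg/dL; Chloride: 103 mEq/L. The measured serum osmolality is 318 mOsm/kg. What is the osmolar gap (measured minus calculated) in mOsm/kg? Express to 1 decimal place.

Calculated osmolality = 2·Na + glucose/18 + BUN/2.8
= 2·138 + 70/18 + 13/2.8
= 276 + 3.89 + 4.64
= 284.53 mOsm/kg ≈ 284.5 mOsm/kg
Osmolar gap = measured − calculated = 318 − 284.5 = 33.5 mOsm/kg

33.5 mOsm/kg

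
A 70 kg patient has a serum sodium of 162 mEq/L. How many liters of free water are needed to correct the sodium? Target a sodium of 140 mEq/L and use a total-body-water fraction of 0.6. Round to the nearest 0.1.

6.6 L

TBW = 0.6 · 70 = 42 L
Free water deficit = TBW · (Na/140 − 1)
= 42 · (162/140 − 1)
= 42 · 0.1571
= 6.6 L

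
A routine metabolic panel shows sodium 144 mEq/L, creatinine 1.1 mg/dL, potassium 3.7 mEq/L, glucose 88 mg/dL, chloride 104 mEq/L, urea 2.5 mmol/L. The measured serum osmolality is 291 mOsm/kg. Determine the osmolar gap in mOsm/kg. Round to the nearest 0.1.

-4.4 mOsm/kg

Calculated osmolality = 2·Na + glucose/18 + urea
= 2·144 + 88/18 + 2.5
= 288 + 4.89 + 2.50
= 295.39 mOsm/kg ≈ 295.4 mOsm/kg
Osmolar gap = measured − calculated = 291 − 295.4 = -4.4 mOsm/kg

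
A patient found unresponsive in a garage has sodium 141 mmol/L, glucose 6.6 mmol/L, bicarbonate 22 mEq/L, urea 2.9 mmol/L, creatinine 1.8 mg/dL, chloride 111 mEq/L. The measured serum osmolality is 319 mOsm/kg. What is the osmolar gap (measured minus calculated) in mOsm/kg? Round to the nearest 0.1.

Calculated osmolality = 2·Na + glucose + urea
= 2·141 + 6.6 + 2.9
= 282 + 6.60 + 2.90
= 291.5 mOsm/kg ≈ 291.5 mOsm/kg
Osmolar gap = measured − calculated = 319 − 291.5 = 27.5 mOsm/kg

27.5 mOsm/kg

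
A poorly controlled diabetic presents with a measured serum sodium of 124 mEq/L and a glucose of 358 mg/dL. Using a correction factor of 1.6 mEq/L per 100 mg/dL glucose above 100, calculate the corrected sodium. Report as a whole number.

Corrected Na = measured Na + 1.6 · (glucose − 100)/100
= 124 + 1.6 · (358 − 100)/100
= 124 + 4.1
= 128.1 mEq/L

128 mEq/L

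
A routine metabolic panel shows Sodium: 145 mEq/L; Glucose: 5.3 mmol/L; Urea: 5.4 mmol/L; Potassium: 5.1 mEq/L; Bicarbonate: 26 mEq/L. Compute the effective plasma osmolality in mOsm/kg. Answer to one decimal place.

295.3 mOsm/kg

Effective osmolality excludes urea (freely permeant across cell membranes):
2·Na + glucose
= 2·145 + 5.3
= 290 + 5.3
= 295.3 mOsm/kg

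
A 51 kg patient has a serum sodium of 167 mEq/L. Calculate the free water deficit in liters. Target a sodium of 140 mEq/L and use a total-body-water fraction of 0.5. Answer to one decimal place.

TBW = 0.5 · 51 = 25.5 L
Free water deficit = TBW · (Na/140 − 1)
= 25.5 · (167/140 − 1)
= 25.5 · 0.1929
= 4.92 L

4.9 L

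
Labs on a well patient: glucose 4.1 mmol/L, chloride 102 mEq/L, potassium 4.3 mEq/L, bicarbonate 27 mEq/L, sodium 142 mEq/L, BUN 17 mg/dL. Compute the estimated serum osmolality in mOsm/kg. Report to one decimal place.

294.2 mOsm/kg

Calculated osmolality = 2·Na + glucose + BUN/2.8
= 2·142 + 4.1 + 17/2.8
= 284 + 4.10 + 6.07
= 294.17 mOsm/kg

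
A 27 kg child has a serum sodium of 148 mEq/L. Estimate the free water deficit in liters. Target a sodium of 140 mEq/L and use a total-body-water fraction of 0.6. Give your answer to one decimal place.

0.9 L

TBW = 0.6 · 27 = 16.2 L
Free water deficit = TBW · (Na/140 − 1)
= 16.2 · (148/140 − 1)
= 16.2 · 0.0571
= 0.93 L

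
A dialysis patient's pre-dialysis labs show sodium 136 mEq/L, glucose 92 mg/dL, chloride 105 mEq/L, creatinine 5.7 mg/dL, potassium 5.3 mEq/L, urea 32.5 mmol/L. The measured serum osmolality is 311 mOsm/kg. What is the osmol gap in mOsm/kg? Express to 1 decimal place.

Calculated osmolality = 2·Na + glucose/18 + urea
= 2·136 + 92/18 + 32.5
= 272 + 5.11 + 32.50
= 309.61 mOsm/kg ≈ 309.6 mOsm/kg
Osmolar gap = measured − calculated = 311 − 309.6 = 1.4 mOsm/kg

1.4 mOsm/kg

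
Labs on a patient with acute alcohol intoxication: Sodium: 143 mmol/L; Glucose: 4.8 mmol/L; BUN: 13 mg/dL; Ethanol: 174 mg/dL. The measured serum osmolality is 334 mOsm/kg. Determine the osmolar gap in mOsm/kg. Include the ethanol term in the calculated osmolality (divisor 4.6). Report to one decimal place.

0.7 mOsm/kg

Calculated osmolality = 2·Na + glucose + BUN/2.8 + ethanol/4.6
= 2·143 + 4.8 + 13/2.8 + 174/4.6
= 286 + 4.80 + 4.64 + 37.83
= 333.27 mOsm/kg ≈ 333.3 mOsm/kg
Osmolar gap = measured − calculated = 334 − 333.3 = 0.7 mOsm/kg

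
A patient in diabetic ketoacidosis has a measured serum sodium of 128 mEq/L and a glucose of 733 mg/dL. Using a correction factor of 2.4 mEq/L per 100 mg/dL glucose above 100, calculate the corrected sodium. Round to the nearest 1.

Corrected Na = measured Na + 2.4 · (glucose − 100)/100
= 128 + 2.4 · (733 − 100)/100
= 128 + 15.2
= 143.2 mEq/L

143 mEq/L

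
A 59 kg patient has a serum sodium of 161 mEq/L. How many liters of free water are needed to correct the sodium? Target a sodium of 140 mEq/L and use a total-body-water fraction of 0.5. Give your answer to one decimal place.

TBW = 0.5 · 59 = 29.5 L
Free water deficit = TBW · (Na/140 − 1)
= 29.5 · (161/140 − 1)
= 29.5 · 0.15
= 4.42 L

4.4 L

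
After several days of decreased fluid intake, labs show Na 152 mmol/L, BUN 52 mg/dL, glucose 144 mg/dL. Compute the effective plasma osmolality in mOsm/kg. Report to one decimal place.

Effective osmolality excludes urea (freely permeant across cell membranes):
2·Na + glucose/18
= 2·152 + 144/18
= 304 + 8
= 312 mOsm/kg

312.0 mOsm/kg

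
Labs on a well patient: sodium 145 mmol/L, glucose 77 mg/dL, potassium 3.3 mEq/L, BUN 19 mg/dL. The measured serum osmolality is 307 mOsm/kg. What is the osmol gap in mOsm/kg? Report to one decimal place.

5.9 mOsm/kg

Calculated osmolality = 2·Na + glucose/18 + BUN/2.8
= 2·145 + 77/18 + 19/2.8
= 290 + 4.28 + 6.79
= 301.07 mOsm/kg ≈ 301.1 mOsm/kg
Osmolar gap = measured − calculated = 307 − 301.1 = 5.9 mOsm/kg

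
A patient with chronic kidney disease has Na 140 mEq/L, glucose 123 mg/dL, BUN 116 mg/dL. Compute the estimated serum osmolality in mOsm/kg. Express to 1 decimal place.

Calculated osmolality = 2·Na + glucose/18 + BUN/2.8
= 2·140 + 123/18 + 116/2.8
= 280 + 6.83 + 41.43
= 328.26 mOsm/kg

328.3 mOsm/kg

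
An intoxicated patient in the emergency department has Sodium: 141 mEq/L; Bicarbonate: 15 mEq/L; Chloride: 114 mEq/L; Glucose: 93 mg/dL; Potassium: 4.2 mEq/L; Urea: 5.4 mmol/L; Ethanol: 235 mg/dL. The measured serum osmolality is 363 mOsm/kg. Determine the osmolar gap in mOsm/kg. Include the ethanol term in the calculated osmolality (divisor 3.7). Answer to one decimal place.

Calculated osmolality = 2·Na + glucose/18 + urea + ethanol/3.7
= 2·141 + 93/18 + 5.4 + 235/3.7
= 282 + 5.17 + 5.40 + 63.51
= 356.08 mOsm/kg ≈ 356.1 mOsm/kg
Osmolar gap = measured − calculated = 363 − 356.1 = 6.9 mOsm/kg

6.9 mOsm/kg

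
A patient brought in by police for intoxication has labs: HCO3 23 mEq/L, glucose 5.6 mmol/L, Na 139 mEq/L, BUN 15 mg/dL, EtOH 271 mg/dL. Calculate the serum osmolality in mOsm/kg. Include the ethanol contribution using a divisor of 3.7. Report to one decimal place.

Calculated osmolality = 2·Na + glucose + BUN/2.8 + ethanol/3.7
= 2·139 + 5.6 + 15/2.8 + 271/3.7
= 278 + 5.60 + 5.36 + 73.24
= 362.2 mOsm/kg

362.2 mOsm/kg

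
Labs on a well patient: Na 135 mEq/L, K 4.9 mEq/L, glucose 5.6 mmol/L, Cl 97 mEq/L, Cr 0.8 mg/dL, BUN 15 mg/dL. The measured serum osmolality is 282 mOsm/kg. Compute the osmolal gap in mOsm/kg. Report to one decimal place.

Calculated osmolality = 2·Na + glucose + BUN/2.8
= 2·135 + 5.6 + 15/2.8
= 270 + 5.60 + 5.36
= 280.96 mOsm/kg ≈ 281.0 mOsm/kg
Osmolar gap = measured − calculated = 282 − 281.0 = 1.0 mOsm/kg

1.0 mOsm/kg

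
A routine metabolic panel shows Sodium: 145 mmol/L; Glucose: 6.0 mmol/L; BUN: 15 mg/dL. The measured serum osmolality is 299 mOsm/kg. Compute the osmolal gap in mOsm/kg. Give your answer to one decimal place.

Calculated osmolality = 2·Na + glucose + BUN/2.8
= 2·145 + 6 + 15/2.8
= 290 + 6 + 5.36
= 301.36 mOsm/kg ≈ 301.4 mOsm/kg
Osmolar gap = measured − calculated = 299 − 301.4 = -2.4 mOsm/kg

-2.4 mOsm/kg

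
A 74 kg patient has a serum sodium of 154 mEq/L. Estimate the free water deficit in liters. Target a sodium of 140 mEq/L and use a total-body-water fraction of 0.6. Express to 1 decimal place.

4.4 L

TBW = 0.6 · 74 = 44.4 L
Free water deficit = TBW · (Na/140 − 1)
= 44.4 · (154/140 − 1)
= 44.4 · 0.1
= 4.44 L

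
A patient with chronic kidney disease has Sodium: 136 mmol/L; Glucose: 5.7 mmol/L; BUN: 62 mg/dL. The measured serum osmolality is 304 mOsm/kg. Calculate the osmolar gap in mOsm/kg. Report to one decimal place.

4.2 mOsm/kg

Calculated osmolality = 2·Na + glucose + BUN/2.8
= 2·136 + 5.7 + 62/2.8
= 272 + 5.70 + 22.14
= 299.84 mOsm/kg ≈ 299.8 mOsm/kg
Osmolar gap = measured − calculated = 304 − 299.8 = 4.2 mOsm/kg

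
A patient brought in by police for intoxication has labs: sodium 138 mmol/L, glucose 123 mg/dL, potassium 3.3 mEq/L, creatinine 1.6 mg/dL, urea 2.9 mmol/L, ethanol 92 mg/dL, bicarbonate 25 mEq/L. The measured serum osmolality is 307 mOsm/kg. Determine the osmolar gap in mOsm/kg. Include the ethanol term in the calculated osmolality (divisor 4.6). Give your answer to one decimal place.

1.3 mOsm/kg

Calculated osmolality = 2·Na + glucose/18 + urea + ethanol/4.6
= 2·138 + 123/18 + 2.9 + 92/4.6
= 276 + 6.83 + 2.90 + 20
= 305.73 mOsm/kg ≈ 305.7 mOsm/kg
Osmolar gap = measured − calculated = 307 − 305.7 = 1.3 mOsm/kg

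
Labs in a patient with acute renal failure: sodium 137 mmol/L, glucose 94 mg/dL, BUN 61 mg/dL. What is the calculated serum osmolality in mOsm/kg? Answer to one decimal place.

301.0 mOsm/kg

Calculated osmolality = 2·Na + glucose/18 + BUN/2.8
= 2·137 + 94/18 + 61/2.8
= 274 + 5.22 + 21.79
= 301.01 mOsm/kg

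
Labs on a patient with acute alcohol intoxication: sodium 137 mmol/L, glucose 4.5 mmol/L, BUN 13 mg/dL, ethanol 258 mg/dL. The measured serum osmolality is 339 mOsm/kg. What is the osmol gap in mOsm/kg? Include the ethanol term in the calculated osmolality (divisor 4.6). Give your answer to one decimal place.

-0.2 mOsm/kg

Calculated osmolality = 2·Na + glucose + BUN/2.8 + ethanol/4.6
= 2·137 + 4.5 + 13/2.8 + 258/4.6
= 274 + 4.50 + 4.64 + 56.09
= 339.23 mOsm/kg ≈ 339.2 mOsm/kg
Osmolar gap = measured − calculated = 339 − 339.2 = -0.2 mOsm/kg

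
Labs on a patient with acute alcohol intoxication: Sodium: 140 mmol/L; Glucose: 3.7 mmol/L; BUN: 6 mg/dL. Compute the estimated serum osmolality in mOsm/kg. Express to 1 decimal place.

285.8 mOsm/kg

Calculated osmolality = 2·Na + glucose + BUN/2.8
= 2·140 + 3.7 + 6/2.8
= 280 + 3.70 + 2.14
= 285.84 mOsm/kg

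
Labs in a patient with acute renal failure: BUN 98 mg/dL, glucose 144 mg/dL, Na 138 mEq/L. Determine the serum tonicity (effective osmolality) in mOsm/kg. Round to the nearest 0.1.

Effective osmolality excludes urea (freely permeant across cell membranes):
2·Na + glucose/18
= 2·138 + 144/18
= 276 + 8
= 284 mOsm/kg

284.0 mOsm/kg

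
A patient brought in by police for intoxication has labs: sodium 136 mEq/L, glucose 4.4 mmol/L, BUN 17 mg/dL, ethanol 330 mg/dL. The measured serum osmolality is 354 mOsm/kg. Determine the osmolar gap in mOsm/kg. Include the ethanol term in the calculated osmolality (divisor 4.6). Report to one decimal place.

Calculated osmolality = 2·Na + glucose + BUN/2.8 + ethanol/4.6
= 2·136 + 4.4 + 17/2.8 + 330/4.6
= 272 + 4.40 + 6.07 + 71.74
= 354.21 mOsm/kg ≈ 354.2 mOsm/kg
Osmolar gap = measured − calculated = 354 − 354.2 = -0.2 mOsm/kg

-0.2 mOsm/kg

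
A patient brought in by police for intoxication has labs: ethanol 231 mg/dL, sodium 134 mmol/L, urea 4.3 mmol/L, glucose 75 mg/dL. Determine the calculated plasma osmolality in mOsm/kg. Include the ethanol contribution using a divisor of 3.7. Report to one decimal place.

Calculated osmolality = 2·Na + glucose/18 + urea + ethanol/3.7
= 2·134 + 75/18 + 4.3 + 231/3.7
= 268 + 4.17 + 4.30 + 62.43
= 338.9 mOsm/kg

338.9 mOsm/kg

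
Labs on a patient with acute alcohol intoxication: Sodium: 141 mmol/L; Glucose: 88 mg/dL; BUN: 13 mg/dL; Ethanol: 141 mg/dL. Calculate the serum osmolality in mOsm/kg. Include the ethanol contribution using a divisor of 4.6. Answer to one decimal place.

322.2 mOsm/kg

Calculated osmolality = 2·Na + glucose/18 + BUN/2.8 + ethanol/4.6
= 2·141 + 88/18 + 13/2.8 + 141/4.6
= 282 + 4.89 + 4.64 + 30.65
= 322.18 mOsm/kg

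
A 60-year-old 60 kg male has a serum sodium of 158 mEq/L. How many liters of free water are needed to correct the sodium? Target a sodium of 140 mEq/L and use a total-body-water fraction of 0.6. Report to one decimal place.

4.6 L

TBW = 0.6 · 60 = 36 L
Free water deficit = TBW · (Na/140 − 1)
= 36 · (158/140 − 1)
= 36 · 0.1286
= 4.63 L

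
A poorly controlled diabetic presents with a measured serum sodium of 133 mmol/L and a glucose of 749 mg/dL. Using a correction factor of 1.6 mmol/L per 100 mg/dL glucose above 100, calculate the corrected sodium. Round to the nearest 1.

Corrected Na = measured Na + 1.6 · (glucose − 100)/100
= 133 + 1.6 · (749 − 100)/100
= 133 + 10.4
= 143.4 mmol/L

143 mmol/L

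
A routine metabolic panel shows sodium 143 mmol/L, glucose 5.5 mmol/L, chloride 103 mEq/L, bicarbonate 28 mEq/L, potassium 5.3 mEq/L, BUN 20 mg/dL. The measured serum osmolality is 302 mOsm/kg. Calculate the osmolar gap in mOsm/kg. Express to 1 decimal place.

Calculated osmolality = 2·Na + glucose + BUN/2.8
= 2·143 + 5.5 + 20/2.8
= 286 + 5.50 + 7.14
= 298.64 mOsm/kg ≈ 298.6 mOsm/kg
Osmolar gap = measured − calculated = 302 − 298.6 = 3.4 mOsm/kg

3.4 mOsm/kg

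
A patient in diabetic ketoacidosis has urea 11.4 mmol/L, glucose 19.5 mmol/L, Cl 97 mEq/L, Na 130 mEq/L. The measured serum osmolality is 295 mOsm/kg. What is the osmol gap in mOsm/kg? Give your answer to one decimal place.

4.1 mOsm/kg

Calculated osmolality = 2·Na + glucose + urea
= 2·130 + 19.5 + 11.4
= 260 + 19.50 + 11.40
= 290.9 mOsm/kg ≈ 290.9 mOsm/kg
Osmolar gap = measured − calculated = 295 − 290.9 = 4.1 mOsm/kg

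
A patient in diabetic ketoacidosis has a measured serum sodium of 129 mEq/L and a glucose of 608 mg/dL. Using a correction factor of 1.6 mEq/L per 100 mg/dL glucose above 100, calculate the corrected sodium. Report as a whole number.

137 mEq/L

Corrected Na = measured Na + 1.6 · (glucose − 100)/100
= 129 + 1.6 · (608 − 100)/100
= 129 + 8.1
= 137.1 mEq/L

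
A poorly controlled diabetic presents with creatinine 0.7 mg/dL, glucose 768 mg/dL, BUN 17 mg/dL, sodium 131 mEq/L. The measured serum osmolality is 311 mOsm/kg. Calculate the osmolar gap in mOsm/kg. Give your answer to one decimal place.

0.3 mOsm/kg

Calculated osmolality = 2·Na + glucose/18 + BUN/2.8
= 2·131 + 768/18 + 17/2.8
= 262 + 42.67 + 6.07
= 310.74 mOsm/kg ≈ 310.7 mOsm/kg
Osmolar gap = measured − calculated = 311 − 310.7 = 0.3 mOsm/kg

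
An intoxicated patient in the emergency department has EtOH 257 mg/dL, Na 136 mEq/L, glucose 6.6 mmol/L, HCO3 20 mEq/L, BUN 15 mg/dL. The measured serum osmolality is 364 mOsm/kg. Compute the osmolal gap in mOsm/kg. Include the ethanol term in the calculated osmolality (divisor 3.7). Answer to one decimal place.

10.6 mOsm/kg

Calculated osmolality = 2·Na + glucose + BUN/2.8 + ethanol/3.7
= 2·136 + 6.6 + 15/2.8 + 257/3.7
= 272 + 6.60 + 5.36 + 69.46
= 353.42 mOsm/kg ≈ 353.4 mOsm/kg
Osmolar gap = measured − calculated = 364 − 353.4 = 10.6 mOsm/kg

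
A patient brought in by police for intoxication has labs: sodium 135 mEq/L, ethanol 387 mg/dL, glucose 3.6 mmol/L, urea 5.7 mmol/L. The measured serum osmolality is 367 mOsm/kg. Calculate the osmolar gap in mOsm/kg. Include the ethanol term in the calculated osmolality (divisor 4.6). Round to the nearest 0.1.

Calculated osmolality = 2·Na + glucose + urea + ethanol/4.6
= 2·135 + 3.6 + 5.7 + 387/4.6
= 270 + 3.60 + 5.70 + 84.13
= 363.43 mOsm/kg ≈ 363.4 mOsm/kg
Osmolar gap = measured − calculated = 367 − 363.4 = 3.6 mOsm/kg

3.6 mOsm/kg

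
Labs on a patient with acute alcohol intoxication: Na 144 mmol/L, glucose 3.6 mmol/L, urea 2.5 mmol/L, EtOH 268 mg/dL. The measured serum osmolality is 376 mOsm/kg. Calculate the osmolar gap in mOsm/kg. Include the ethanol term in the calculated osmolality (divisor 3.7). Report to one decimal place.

Calculated osmolality = 2·Na + glucose + urea + ethanol/3.7
= 2·144 + 3.6 + 2.5 + 268/3.7
= 288 + 3.60 + 2.50 + 72.43
= 366.53 mOsm/kg ≈ 366.5 mOsm/kg
Osmolar gap = measured − calculated = 376 − 366.5 = 9.5 mOsm/kg

9.5 mOsm/kg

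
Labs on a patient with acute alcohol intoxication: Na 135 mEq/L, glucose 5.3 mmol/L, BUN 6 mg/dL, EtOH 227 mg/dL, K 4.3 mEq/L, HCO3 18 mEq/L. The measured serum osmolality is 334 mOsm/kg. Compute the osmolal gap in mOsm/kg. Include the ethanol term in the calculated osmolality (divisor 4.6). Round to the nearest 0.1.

Calculated osmolality = 2·Na + glucose + BUN/2.8 + ethanol/4.6
= 2·135 + 5.3 + 6/2.8 + 227/4.6
= 270 + 5.30 + 2.14 + 49.35
= 326.79 mOsm/kg ≈ 326.8 mOsm/kg
Osmolar gap = measured − calculated = 334 − 326.8 = 7.2 mOsm/kg

7.2 mOsm/kg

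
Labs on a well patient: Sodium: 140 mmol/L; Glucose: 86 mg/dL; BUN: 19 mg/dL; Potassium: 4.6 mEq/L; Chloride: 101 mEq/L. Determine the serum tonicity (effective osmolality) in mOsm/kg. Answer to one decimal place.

Effective osmolality excludes urea (freely permeant across cell membranes):
2·Na + glucose/18
= 2·140 + 86/18
= 280 + 4.78
= 284.78 mOsm/kg

284.8 mOsm/kg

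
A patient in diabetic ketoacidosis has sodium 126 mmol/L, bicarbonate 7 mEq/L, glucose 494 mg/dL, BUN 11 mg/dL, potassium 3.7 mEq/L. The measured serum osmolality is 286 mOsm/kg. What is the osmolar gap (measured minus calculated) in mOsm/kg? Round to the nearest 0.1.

2.6 mOsm/kg

Calculated osmolality = 2·Na + glucose/18 + BUN/2.8
= 2·126 + 494/18 + 11/2.8
= 252 + 27.44 + 3.93
= 283.37 mOsm/kg ≈ 283.4 mOsm/kg
Osmolar gap = measured − calculated = 286 − 283.4 = 2.6 mOsm/kg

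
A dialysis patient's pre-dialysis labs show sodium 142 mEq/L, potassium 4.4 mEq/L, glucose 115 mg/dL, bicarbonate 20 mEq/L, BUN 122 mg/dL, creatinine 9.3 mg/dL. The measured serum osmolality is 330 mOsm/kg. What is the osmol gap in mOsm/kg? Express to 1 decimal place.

-4.0 mOsm/kg

Calculated osmolality = 2·Na + glucose/18 + BUN/2.8
= 2·142 + 115/18 + 122/2.8
= 284 + 6.39 + 43.57
= 333.96 mOsm/kg ≈ 334.0 mOsm/kg
Osmolar gap = measured − calculated = 330 − 334.0 = -4.0 mOsm/kg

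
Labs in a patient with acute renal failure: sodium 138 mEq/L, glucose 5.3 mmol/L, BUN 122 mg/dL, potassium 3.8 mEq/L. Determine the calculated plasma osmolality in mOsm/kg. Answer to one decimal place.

Calculated osmolality = 2·Na + glucose + BUN/2.8
= 2·138 + 5.3 + 122/2.8
= 276 + 5.30 + 43.57
= 324.87 mOsm/kg

324.9 mOsm/kg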